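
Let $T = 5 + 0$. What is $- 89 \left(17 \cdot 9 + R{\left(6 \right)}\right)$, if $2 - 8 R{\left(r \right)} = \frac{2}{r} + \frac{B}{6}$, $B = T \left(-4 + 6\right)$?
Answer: $-13617$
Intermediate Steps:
$T = 5$
$B = 10$ ($B = 5 \left(-4 + 6\right) = 5 \cdot 2 = 10$)
$R{\left(r \right)} = \frac{1}{24} - \frac{1}{4 r}$ ($R{\left(r \right)} = \frac{1}{4} - \frac{\frac{2}{r} + \frac{10}{6}}{8} = \frac{1}{4} - \frac{\frac{2}{r} + 10 \cdot \frac{1}{6}}{8} = \frac{1}{4} - \frac{\frac{2}{r} + \frac{5}{3}}{8} = \frac{1}{4} - \frac{\frac{5}{3} + \frac{2}{r}}{8} = \frac{1}{4} - \left(\frac{5}{24} + \frac{1}{4 r}\right) = \frac{1}{24} - \frac{1}{4 r}$)
$- 89 \left(17 \cdot 9 + R{\left(6 \right)}\right) = - 89 \left(17 \cdot 9 + \frac{-6 + 6}{24 \cdot 6}\right) = - 89 \left(153 + \frac{1}{24} \cdot \frac{1}{6} \cdot 0\right) = - 89 \left(153 + 0\right) = \left(-89\right) 153 = -13617$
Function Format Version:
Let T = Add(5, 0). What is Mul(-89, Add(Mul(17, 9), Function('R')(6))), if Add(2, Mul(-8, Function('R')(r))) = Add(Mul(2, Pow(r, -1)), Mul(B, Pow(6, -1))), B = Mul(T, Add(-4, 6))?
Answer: -13617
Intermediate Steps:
T = 5
B = 10 (B = Mul(5, Add(-4, 6)) = Mul(5, 2) = 10)
Function('R')(r) = Add(Rational(1, 24), Mul(Rational(-1, 4), Pow(r, -1))) (Function('R')(r) = Add(Rational(1, 4), Mul(Rational(-1, 8), Add(Mul(2, Pow(r, -1)), Mul(10, Pow(6, -1))))) = Add(Rational(1, 4), Mul(Rational(-1, 8), Add(Mul(2, Pow(r, -1)), Mul(10, Rational(1, 6))))) = Add(Rational(1, 4), Mul(Rational(-1, 8), Add(Mul(2, Pow(r, -1)), Rational(5, 3)))) = Add(Rational(1, 4), Mul(Rational(-1, 8), Add(Rational(5, 3), Mul(2, Pow(r, -1))))) = Add(Rational(1, 4), Add(Rational(-5, 24), Mul(Rational(-1, 4), Pow(r, -1)))) = Add(Rational(1, 24), Mul(Rational(-1, 4), Pow(r, -1))))
Mul(-89, Add(Mul(17, 9), Function('R')(6))) = Mul(-89, Add(Mul(17, 9), Mul(Rational(1, 24), Pow(6, -1), Add(-6, 6)))) = Mul(-89, Add(153, Mul(Rational(1, 24), Rational(1, 6), 0))) = Mul(-89, Add(153, 0)) = Mul(-89, 153) = -13617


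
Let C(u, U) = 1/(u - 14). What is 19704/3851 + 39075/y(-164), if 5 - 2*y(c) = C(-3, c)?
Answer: 2558970297/165593 ≈ 15453.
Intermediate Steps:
C(u, U) = 1/(-14 + u)
y(c) = 43/17 (y(c) = 5/2 - 1/(2*(-14 - 3)) = 5/2 - ½/(-17) = 5/2 - ½*(-1/17) = 5/2 + 1/34 = 43/17)
19704/3851 + 39075/y(-164) = 19704/3851 + 39075/(43/17) = 19704*(1/3851) + 39075*(17/43) = 19704/3851 + 664275/43 = 2558970297/165593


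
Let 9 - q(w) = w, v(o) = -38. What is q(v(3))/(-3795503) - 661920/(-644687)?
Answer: 2512289045471/2446911442561 ≈ 1.0267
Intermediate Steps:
q(w) = 9 - w
q(v(3))/(-3795503) - 661920/(-644687) = (9 - 1*(-38))/(-3795503) - 661920/(-644687) = (9 + 38)*(-1/3795503) - 661920*(-1/644687) = 47*(-1/3795503) + 661920/644687 = -47/3795503 + 661920/644687 = 2512289045471/2446911442561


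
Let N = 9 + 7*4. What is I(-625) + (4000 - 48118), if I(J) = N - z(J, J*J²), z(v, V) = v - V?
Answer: -244184081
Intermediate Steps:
N = 37 (N = 9 + 28 = 37)
I(J) = 37 + J³ - J (I(J) = 37 - (J - J*J²) = 37 - (J - J³) = 37 + (J³ - J) = 37 + J³ - J)
I(-625) + (4000 - 48118) = (37 + (-625)³ - 1*(-625)) + (4000 - 48118) = (37 - 244140625 + 625) - 44118 = -244139963 - 44118 = -244184081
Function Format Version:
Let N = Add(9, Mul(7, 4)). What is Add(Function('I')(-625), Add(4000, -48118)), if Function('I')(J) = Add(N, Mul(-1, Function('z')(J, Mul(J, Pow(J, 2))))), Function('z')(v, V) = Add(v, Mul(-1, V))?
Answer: -244184081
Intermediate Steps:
N = 37 (N = Add(9, 28) = 37)
Function('I')(J) = Add(37, Pow(J, 3), Mul(-1, J)) (Function('I')(J) = Add(37, Mul(-1, Add(J, Mul(-1, Mul(J, Pow(J, 2)))))) = Add(37, Mul(-1, Add(J, Mul(-1, Pow(J, 3))))) = Add(37, Add(Pow(J, 3), Mul(-1, J))) = Add(37, Pow(J, 3), Mul(-1, J)))
Add(Function('I')(-625), Add(4000, -48118)) = Add(Add(37, Pow(-625, 3), Mul(-1, -625)), Add(4000, -48118)) = Add(Add(37, -244140625, 625), -44118) = Add(-244139963, -44118) = -244184081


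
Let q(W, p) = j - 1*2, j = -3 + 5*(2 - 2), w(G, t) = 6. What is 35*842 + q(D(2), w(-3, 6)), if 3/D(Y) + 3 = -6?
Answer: 29465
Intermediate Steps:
D(Y) = -1/3 (D(Y) = 3/(-3 - 6) = 3/(-9) = 3*(-1/9) = -1/3)
j = -3 (j = -3 + 5*0 = -3 + 0 = -3)
q(W, p) = -5 (q(W, p) = -3 - 1*2 = -3 - 2 = -5)
35*842 + q(D(2), w(-3, 6)) = 35*842 - 5 = 29470 - 5 = 29465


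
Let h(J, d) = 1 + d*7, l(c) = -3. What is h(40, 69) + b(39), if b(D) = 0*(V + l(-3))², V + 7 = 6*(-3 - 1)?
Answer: 484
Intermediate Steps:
V = -31 (V = -7 + 6*(-3 - 1) = -7 + 6*(-4) = -7 - 24 = -31)
h(J, d) = 1 + 7*d
b(D) = 0 (b(D) = 0*(-31 - 3)² = 0*(-34)² = 0*1156 = 0)
h(40, 69) + b(39) = (1 + 7*69) + 0 = (1 + 483) + 0 = 484 + 0 = 484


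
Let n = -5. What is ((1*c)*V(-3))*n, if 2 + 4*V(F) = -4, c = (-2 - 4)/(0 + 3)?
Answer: -15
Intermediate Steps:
c = -2 (c = -6/3 = -6*1/3 = -2)
V(F) = -3/2 (V(F) = -1/2 + (1/4)*(-4) = -1/2 - 1 = -3/2)
((1*c)*V(-3))*n = ((1*(-2))*(-3/2))*(-5) = -2*(-3/2)*(-5) = 3*(-5) = -15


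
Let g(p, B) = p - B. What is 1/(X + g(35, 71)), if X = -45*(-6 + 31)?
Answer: -1/1161 ≈ -0.00086133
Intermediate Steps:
X = -1125 (X = -45*25 = -1125)
1/(X + g(35, 71)) = 1/(-1125 + (35 - 1*71)) = 1/(-1125 + (35 - 71)) = 1/(-1125 - 36) = 1/(-1161) = -1/1161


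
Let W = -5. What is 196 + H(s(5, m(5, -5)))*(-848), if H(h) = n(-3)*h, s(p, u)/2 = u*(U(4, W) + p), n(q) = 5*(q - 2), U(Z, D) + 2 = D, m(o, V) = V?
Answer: 424196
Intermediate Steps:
U(Z, D) = -2 + D
n(q) = -10 + 5*q (n(q) = 5*(-2 + q) = -10 + 5*q)
s(p, u) = 2*u*(-7 + p) (s(p, u) = 2*(u*((-2 - 5) + p)) = 2*(u*(-7 + p)) = 2*u*(-7 + p))
H(h) = -25*h (H(h) = (-10 + 5*(-3))*h = (-10 - 15)*h = -25*h)
196 + H(s(5, m(5, -5)))*(-848) = 196 - 50*(-5)*(-7 + 5)*(-848) = 196 - 50*(-5)*(-2)*(-848) = 196 - 25*20*(-848) = 196 - 500*(-848) = 196 + 424000 = 424196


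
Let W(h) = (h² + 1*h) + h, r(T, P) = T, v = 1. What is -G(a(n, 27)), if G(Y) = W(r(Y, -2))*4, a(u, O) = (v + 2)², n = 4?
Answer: -396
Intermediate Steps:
a(u, O) = 9 (a(u, O) = (1 + 2)² = 3² = 9)
W(h) = h² + 2*h (W(h) = (h² + h) + h = (h + h²) + h = h² + 2*h)
G(Y) = 4*Y*(2 + Y) (G(Y) = (Y*(2 + Y))*4 = 4*Y*(2 + Y))
-G(a(n, 27)) = -4*9*(2 + 9) = -4*9*11 = -1*396 = -396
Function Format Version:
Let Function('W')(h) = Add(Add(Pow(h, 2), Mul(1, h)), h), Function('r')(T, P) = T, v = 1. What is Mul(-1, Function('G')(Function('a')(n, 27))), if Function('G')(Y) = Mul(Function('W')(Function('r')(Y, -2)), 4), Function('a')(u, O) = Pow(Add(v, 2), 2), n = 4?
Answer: -396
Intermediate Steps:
Function('a')(u, O) = 9 (Function('a')(u, O) = Pow(Add(1, 2), 2) = Pow(3, 2) = 9)
Function('W')(h) = Add(Pow(h, 2), Mul(2, h)) (Function('W')(h) = Add(Add(Pow(h, 2), h), h) = Add(Add(h, Pow(h, 2)), h) = Add(Pow(h, 2), Mul(2, h)))
Function('G')(Y) = Mul(4, Y, Add(2, Y)) (Function('G')(Y) = Mul(Mul(Y, Add(2, Y)), 4) = Mul(4, Y, Add(2, Y)))
Mul(-1, Function('G')(Function('a')(n, 27))) = Mul(-1, Mul(4, 9, Add(2, 9))) = Mul(-1, Mul(4, 9, 11)) = Mul(-1, 396) = -396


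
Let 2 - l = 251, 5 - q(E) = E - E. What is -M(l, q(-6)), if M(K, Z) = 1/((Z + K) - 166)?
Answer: 1/410 ≈ 0.0024390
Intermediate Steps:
q(E) = 5 (q(E) = 5 - (E - E) = 5 - 1*0 = 5 + 0 = 5)
l = -249 (l = 2 - 1*251 = 2 - 251 = -249)
M(K, Z) = 1/(-166 + K + Z) (M(K, Z) = 1/((K + Z) - 166) = 1/(-166 + K + Z))
-M(l, q(-6)) = -1/(-166 - 249 + 5) = -1/(-410) = -1*(-1/410) = 1/410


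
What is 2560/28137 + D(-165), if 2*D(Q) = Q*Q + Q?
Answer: 380696170/28137 ≈ 13530.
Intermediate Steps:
D(Q) = Q/2 + Q²/2 (D(Q) = (Q*Q + Q)/2 = (Q² + Q)/2 = (Q + Q²)/2 = Q/2 + Q²/2)
2560/28137 + D(-165) = 2560/28137 + (½)*(-165)*(1 - 165) = 2560*(1/28137) + (½)*(-165)*(-164) = 2560/28137 + 13530 = 380696170/28137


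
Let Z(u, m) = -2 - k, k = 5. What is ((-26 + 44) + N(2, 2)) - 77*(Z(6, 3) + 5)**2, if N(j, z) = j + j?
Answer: -286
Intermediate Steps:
Z(u, m) = -7 (Z(u, m) = -2 - 1*5 = -2 - 5 = -7)
N(j, z) = 2*j
((-26 + 44) + N(2, 2)) - 77*(Z(6, 3) + 5)**2 = ((-26 + 44) + 2*2) - 77*(-7 + 5)**2 = (18 + 4) - 77*(-2)**2 = 22 - 77*4 = 22 - 308 = -286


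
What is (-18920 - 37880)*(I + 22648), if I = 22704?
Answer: -2575993600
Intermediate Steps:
(-18920 - 37880)*(I + 22648) = (-18920 - 37880)*(22704 + 22648) = -56800*45352 = -2575993600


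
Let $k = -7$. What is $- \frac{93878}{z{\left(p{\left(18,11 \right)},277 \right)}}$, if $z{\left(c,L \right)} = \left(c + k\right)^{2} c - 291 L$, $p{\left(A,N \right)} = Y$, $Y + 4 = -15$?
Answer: $\frac{93878}{93451} \approx 1.0046$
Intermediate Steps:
$Y = -19$ ($Y = -4 - 15 = -19$)
$p{\left(A,N \right)} = -19$
$z{\left(c,L \right)} = - 291 L + c \left(-7 + c\right)^{2}$ ($z{\left(c,L \right)} = \left(c - 7\right)^{2} c - 291 L = \left(-7 + c\right)^{2} c - 291 L = c \left(-7 + c\right)^{2} - 291 L = - 291 L + c \left(-7 + c\right)^{2}$)
$- \frac{93878}{z{\left(p{\left(18,11 \right)},277 \right)}} = - \frac{93878}{\left(-291\right) 277 - 19 \left(-7 - 19\right)^{2}} = - \frac{93878}{-80607 - 19 \left(-26\right)^{2}} = - \frac{93878}{-80607 - 12844} = - \frac{93878}{-93451} = \left(-93878\right) \left(- \frac{1}{93451}\right) = \frac{93878}{93451}$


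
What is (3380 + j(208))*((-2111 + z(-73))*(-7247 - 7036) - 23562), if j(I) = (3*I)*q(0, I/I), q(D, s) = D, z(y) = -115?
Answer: 107383938480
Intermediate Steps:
j(I) = 0 (j(I) = (3*I)*0 = 0)
(3380 + j(208))*((-2111 + z(-73))*(-7247 - 7036) - 23562) = (3380 + 0)*((-2111 - 115)*(-7247 - 7036) - 23562) = 3380*(-2226*(-14283) - 23562) = 3380*(31793958 - 23562) = 3380*31770396 = 107383938480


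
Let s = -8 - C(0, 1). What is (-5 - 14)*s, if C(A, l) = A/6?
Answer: 152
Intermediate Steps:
C(A, l) = A/6 (C(A, l) = A*(⅙) = A/6)
s = -8 (s = -8 - 0/6 = -8 - 1*0 = -8 + 0 = -8)
(-5 - 14)*s = (-5 - 14)*(-8) = -19*(-8) = 152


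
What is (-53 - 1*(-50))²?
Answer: 9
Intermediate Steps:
(-53 - 1*(-50))² = (-53 + 50)² = (-3)² = 9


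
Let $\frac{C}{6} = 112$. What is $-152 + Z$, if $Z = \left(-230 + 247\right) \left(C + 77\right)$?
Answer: $12581$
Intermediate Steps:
$C = 672$ ($C = 6 \cdot 112 = 672$)
$Z = 12733$ ($Z = \left(-230 + 247\right) \left(672 + 77\right) = 17 \cdot 749 = 12733$)
$-152 + Z = -152 + 12733 = 12581$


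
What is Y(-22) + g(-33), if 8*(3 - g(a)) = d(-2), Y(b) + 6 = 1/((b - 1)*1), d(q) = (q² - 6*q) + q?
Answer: -441/92 ≈ -4.7935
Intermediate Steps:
d(q) = q² - 5*q
Y(b) = -6 + 1/(-1 + b) (Y(b) = -6 + 1/((b - 1)*1) = -6 + 1/((-1 + b)*1) = -6 + 1/(-1 + b))
g(a) = 5/4 (g(a) = 3 - (-1)*(-5 - 2)/4 = 3 - (-1)*(-7)/4 = 3 - ⅛*14 = 3 - 7/4 = 5/4)
Y(-22) + g(-33) = (7 - 6*(-22))/(-1 - 22) + 5/4 = (7 + 132)/(-23) + 5/4 = -1/23*139 + 5/4 = -139/23 + 5/4 = -441/92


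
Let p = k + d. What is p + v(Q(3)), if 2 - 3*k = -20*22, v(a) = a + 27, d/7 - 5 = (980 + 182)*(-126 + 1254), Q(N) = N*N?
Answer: 27526111/3 ≈ 9.1754e+6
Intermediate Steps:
Q(N) = N**2
d = 9175187 (d = 35 + 7*((980 + 182)*(-126 + 1254)) = 35 + 7*(1162*1128) = 35 + 7*1310736 = 35 + 9175152 = 9175187)
v(a) = 27 + a
k = 442/3 (k = 2/3 - (-20)*22/3 = 2/3 - 1/3*(-440) = 2/3 + 440/3 = 442/3 ≈ 147.33)
p = 27526003/3 (p = 442/3 + 9175187 = 27526003/3 ≈ 9.1753e+6)
p + v(Q(3)) = 27526003/3 + (27 + 3**2) = 27526003/3 + (27 + 9) = 27526003/3 + 36 = 27526111/3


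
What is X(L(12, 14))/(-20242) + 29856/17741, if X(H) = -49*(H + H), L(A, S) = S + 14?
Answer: 326513228/179556661 ≈ 1.8184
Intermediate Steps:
L(A, S) = 14 + S
X(H) = -98*H
X(L(12, 14))/(-20242) + 29856/17741 = -98*(14 + 14)/(-20242) + 29856/17741 = -98*28*(-1/20242) + 29856*(1/17741) = -2744*(-1/20242) + 29856/17741 = 1372/10121 + 29856/17741 = 326513228/179556661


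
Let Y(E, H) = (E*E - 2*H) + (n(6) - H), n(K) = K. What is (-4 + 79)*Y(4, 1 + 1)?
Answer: 1200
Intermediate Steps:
Y(E, H) = 6 + E² - 3*H (Y(E, H) = (E*E - 2*H) + (6 - H) = (E² - 2*H) + (6 - H) = 6 + E² - 3*H)
(-4 + 79)*Y(4, 1 + 1) = (-4 + 79)*(6 + 4² - 3*(1 + 1)) = 75*(6 + 16 - 3*2) = 75*(6 + 16 - 6) = 75*16 = 1200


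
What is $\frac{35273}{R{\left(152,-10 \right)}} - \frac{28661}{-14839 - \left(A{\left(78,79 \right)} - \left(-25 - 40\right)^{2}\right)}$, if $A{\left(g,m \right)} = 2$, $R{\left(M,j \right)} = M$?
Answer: $\frac{23675915}{100852} \approx 234.76$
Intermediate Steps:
$\frac{35273}{R{\left(152,-10 \right)}} - \frac{28661}{-14839 - \left(A{\left(78,79 \right)} - \left(-25 - 40\right)^{2}\right)} = \frac{35273}{152} - \frac{28661}{-14839 - \left(2 - \left(-25 - 40\right)^{2}\right)} = 35273 \cdot \frac{1}{152} - \frac{28661}{-14839 - \left(2 - \left(-65\right)^{2}\right)} = \frac{35273}{152} - \frac{28661}{-14839 - \left(2 - 4225\right)} = \frac{35273}{152} - \frac{28661}{-14839 - -4223} = \frac{35273}{152} - \frac{28661}{-14839 + 4223} = \frac{35273}{152} - \frac{28661}{-10616} = \frac{35273}{152} - - \frac{28661}{10616} = \frac{35273}{152} + \frac{28661}{10616} = \frac{23675915}{100852}$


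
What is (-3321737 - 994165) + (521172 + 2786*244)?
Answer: -3114946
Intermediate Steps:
(-3321737 - 994165) + (521172 + 2786*244) = -4315902 + (521172 + 679784) = -4315902 + 1200956 = -3114946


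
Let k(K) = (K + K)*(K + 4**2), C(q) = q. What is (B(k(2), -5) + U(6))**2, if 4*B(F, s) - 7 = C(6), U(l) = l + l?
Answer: 3721/16 ≈ 232.56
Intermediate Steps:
k(K) = 2*K*(16 + K) (k(K) = (2*K)*(K + 16) = (2*K)*(16 + K) = 2*K*(16 + K))
U(l) = 2*l
B(F, s) = 13/4 (B(F, s) = 7/4 + (1/4)*6 = 7/4 + 3/2 = 13/4)
(B(k(2), -5) + U(6))**2 = (13/4 + 2*6)**2 = (13/4 + 12)**2 = (61/4)**2 = 3721/16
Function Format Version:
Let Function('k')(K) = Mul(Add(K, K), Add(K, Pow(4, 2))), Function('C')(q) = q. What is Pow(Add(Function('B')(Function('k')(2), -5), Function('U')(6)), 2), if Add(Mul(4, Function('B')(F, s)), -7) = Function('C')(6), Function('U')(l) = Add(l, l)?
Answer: Rational(3721, 16) ≈ 232.56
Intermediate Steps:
Function('k')(K) = Mul(2, K, Add(16, K)) (Function('k')(K) = Mul(Mul(2, K), Add(K, 16)) = Mul(Mul(2, K), Add(16, K)) = Mul(2, K, Add(16, K)))
Function('U')(l) = Mul(2, l)
Function('B')(F, s) = Rational(13, 4) (Function('B')(F, s) = Add(Rational(7, 4), Mul(Rational(1, 4), 6)) = Add(Rational(7, 4), Rational(3, 2)) = Rational(13, 4))
Pow(Add(Function('B')(Function('k')(2), -5), Function('U')(6)), 2) = Pow(Add(Rational(13, 4), Mul(2, 6)), 2) = Pow(Add(Rational(13, 4), 12), 2) = Pow(Rational(61, 4), 2) = Rational(3721, 16)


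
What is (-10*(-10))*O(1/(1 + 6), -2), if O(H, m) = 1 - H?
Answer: 600/7 ≈ 85.714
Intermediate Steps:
(-10*(-10))*O(1/(1 + 6), -2) = (-10*(-10))*(1 - 1/(1 + 6)) = 100*(1 - 1/7) = 100*(6/7) = 600/7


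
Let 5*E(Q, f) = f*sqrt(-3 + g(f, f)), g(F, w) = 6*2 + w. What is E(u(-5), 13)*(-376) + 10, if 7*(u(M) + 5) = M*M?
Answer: 10 - 4888*sqrt(22)/5 ≈ -4575.4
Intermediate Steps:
u(M) = -5 + M**2/7 (u(M) = -5 + (M*M)/7 = -5 + M**2/7)
g(F, w) = 12 + w
E(Q, f) = f*sqrt(9 + f)/5 (E(Q, f) = (f*sqrt(-3 + (12 + f)))/5 = (f*sqrt(9 + f))/5 = f*sqrt(9 + f)/5)
E(u(-5), 13)*(-376) + 10 = ((1/5)*13*sqrt(9 + 13))*(-376) + 10 = ((1/5)*13*sqrt(22))*(-376) + 10 = (13*sqrt(22)/5)*(-376) + 10 = -4888*sqrt(22)/5 + 10 = 10 - 4888*sqrt(22)/5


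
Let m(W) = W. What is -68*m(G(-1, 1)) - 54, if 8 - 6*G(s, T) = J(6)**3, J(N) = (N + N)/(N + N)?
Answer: -400/3 ≈ -133.33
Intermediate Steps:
J(N) = 1 (J(N) = (2*N)/((2*N)) = (2*N)*(1/(2*N)) = 1)
G(s, T) = 7/6 (G(s, T) = 4/3 - 1/6*1**3 = 4/3 - 1/6*1 = 4/3 - 1/6 = 7/6)
-68*m(G(-1, 1)) - 54 = -68*7/6 - 54 = -238/3 - 54 = -400/3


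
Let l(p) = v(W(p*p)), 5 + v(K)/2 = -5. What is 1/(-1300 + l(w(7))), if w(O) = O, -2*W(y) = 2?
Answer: -1/1320 ≈ -0.00075758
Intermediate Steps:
W(y) = -1 (W(y) = -½*2 = -1)
v(K) = -20 (v(K) = -10 + 2*(-5) = -10 - 10 = -20)
l(p) = -20
1/(-1300 + l(w(7))) = 1/(-1300 - 20) = 1/(-1320) = -1/1320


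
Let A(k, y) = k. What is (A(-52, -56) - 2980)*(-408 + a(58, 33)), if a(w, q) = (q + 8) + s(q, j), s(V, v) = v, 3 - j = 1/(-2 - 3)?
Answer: 5515208/5 ≈ 1.1030e+6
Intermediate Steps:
j = 16/5 (j = 3 - 1/(-2 - 3) = 3 - 1/(-5) = 3 - 1*(-1/5) = 3 + 1/5 = 16/5 ≈ 3.2000)
a(w, q) = 56/5 + q (a(w, q) = (q + 8) + 16/5 = (8 + q) + 16/5 = 56/5 + q)
(A(-52, -56) - 2980)*(-408 + a(58, 33)) = (-52 - 2980)*(-408 + (56/5 + 33)) = -3032*(-408 + 221/5) = -3032*(-1819/5) = 5515208/5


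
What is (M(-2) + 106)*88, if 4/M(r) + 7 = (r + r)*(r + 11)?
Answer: 400752/43 ≈ 9319.8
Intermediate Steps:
M(r) = 4/(-7 + 2*r*(11 + r)) (M(r) = 4/(-7 + (r + r)*(r + 11)) = 4/(-7 + (2*r)*(11 + r)) = 4/(-7 + 2*r*(11 + r)))
(M(-2) + 106)*88 = (4/(-7 + 2*(-2)**2 + 22*(-2)) + 106)*88 = (4/(-7 + 2*4 - 44) + 106)*88 = (4/(-7 + 8 - 44) + 106)*88 = (4/(-43) + 106)*88 = (4*(-1/43) + 106)*88 = (-4/43 + 106)*88 = (4554/43)*88 = 400752/43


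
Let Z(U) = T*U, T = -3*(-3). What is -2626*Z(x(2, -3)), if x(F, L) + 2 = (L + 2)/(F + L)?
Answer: 23634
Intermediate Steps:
x(F, L) = -2 + (2 + L)/(F + L) (x(F, L) = -2 + (L + 2)/(F + L) = -2 + (2 + L)/(F + L))
T = 9
Z(U) = 9*U
-2626*Z(x(2, -3)) = -23634*(2 - 1*(-3) - 2*2)/(2 - 3) = -23634*(2 + 3 - 4)/(-1) = -23634*(-1*1) = -23634*(-1) = -2626*(-9) = 23634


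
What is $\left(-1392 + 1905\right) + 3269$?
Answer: $3782$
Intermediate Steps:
$\left(-1392 + 1905\right) + 3269 = 513 + 3269 = 3782$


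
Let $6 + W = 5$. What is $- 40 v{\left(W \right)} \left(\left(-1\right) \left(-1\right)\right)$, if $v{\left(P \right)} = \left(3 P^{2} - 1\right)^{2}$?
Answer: $-160$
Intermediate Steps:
$W = -1$ ($W = -6 + 5 = -1$)
$v{\left(P \right)} = \left(-1 + 3 P^{2}\right)^{2}$
$- 40 v{\left(W \right)} \left(\left(-1\right) \left(-1\right)\right) = - 40 \left(-1 + 3 \left(-1\right)^{2}\right)^{2} \left(\left(-1\right) \left(-1\right)\right) = - 40 \left(-1 + 3 \cdot 1\right)^{2} \cdot 1 = - 40 \left(-1 + 3\right)^{2} \cdot 1 = - 40 \cdot 2^{2} \cdot 1 = \left(-40\right) 4 \cdot 1 = \left(-160\right) 1 = -160$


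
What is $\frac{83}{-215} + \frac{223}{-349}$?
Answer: $- \frac{76912}{75035} \approx -1.025$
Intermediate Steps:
$\frac{83}{-215} + \frac{223}{-349} = 83 \left(- \frac{1}{215}\right) + 223 \left(- \frac{1}{349}\right) = - \frac{83}{215} - \frac{223}{349} = - \frac{76912}{75035}$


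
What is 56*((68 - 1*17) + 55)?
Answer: 5936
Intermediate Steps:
56*((68 - 1*17) + 55) = 56*((68 - 17) + 55) = 56*(51 + 55) = 56*106 = 5936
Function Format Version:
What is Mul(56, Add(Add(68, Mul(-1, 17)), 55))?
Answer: 5936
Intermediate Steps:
Mul(56, Add(Add(68, Mul(-1, 17)), 55)) = Mul(56, Add(Add(68, -17), 55)) = Mul(56, Add(51, 55)) = Mul(56, 106) = 5936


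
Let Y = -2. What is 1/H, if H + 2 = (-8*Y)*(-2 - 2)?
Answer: -1/66 ≈ -0.015152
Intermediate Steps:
H = -66 (H = -2 + (-8*(-2))*(-2 - 2) = -2 + 16*(-4) = -2 - 64 = -66)
1/H = 1/(-66) = -1/66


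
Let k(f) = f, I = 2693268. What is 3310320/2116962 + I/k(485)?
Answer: 950525252836/171121095 ≈ 5554.7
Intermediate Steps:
3310320/2116962 + I/k(485) = 3310320/2116962 + 2693268/485 = 3310320*(1/2116962) + 2693268*(1/485) = 551720/352827 + 2693268/485 = 950525252836/171121095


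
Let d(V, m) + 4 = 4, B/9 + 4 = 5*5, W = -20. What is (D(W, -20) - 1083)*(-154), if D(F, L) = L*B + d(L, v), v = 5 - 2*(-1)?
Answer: 748902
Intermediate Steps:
v = 7 (v = 5 + 2 = 7)
B = 189 (B = -36 + 9*(5*5) = -36 + 9*25 = -36 + 225 = 189)
d(V, m) = 0 (d(V, m) = -4 + 4 = 0)
D(F, L) = 189*L (D(F, L) = L*189 + 0 = 189*L + 0 = 189*L)
(D(W, -20) - 1083)*(-154) = (189*(-20) - 1083)*(-154) = (-3780 - 1083)*(-154) = -4863*(-154) = 748902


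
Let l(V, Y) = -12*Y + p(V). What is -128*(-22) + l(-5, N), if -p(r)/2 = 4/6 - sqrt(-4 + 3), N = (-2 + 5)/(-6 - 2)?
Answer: 16915/6 + 2*I ≈ 2819.2 + 2.0*I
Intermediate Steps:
N = -3/8 (N = 3/(-8) = 3*(-1/8) = -3/8 ≈ -0.37500)
p(r) = -4/3 + 2*I (p(r) = -2*(4/6 - sqrt(-4 + 3)) = -2*(4*(1/6) - sqrt(-1)) = -2*(2/3 - I) = -4/3 + 2*I)
l(V, Y) = -4/3 - 12*Y + 2*I (l(V, Y) = -12*Y + (-4/3 + 2*I) = -4/3 - 12*Y + 2*I)
-128*(-22) + l(-5, N) = -128*(-22) + (-4/3 - 12*(-3/8) + 2*I) = 2816 + (-4/3 + 9/2 + 2*I) = 2816 + (19/6 + 2*I) = 16915/6 + 2*I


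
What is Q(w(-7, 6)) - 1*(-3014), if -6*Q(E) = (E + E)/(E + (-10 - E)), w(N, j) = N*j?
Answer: 15063/5 ≈ 3012.6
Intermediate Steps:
Q(E) = E/30 (Q(E) = -(E + E)/(6*(E + (-10 - E))) = -2*E/(6*(-10)) = -2*E*(-1)/(6*10) = -(-1)*E/30 = E/30)
Q(w(-7, 6)) - 1*(-3014) = (-7*6)/30 - 1*(-3014) = (1/30)*(-42) + 3014 = -7/5 + 3014 = 15063/5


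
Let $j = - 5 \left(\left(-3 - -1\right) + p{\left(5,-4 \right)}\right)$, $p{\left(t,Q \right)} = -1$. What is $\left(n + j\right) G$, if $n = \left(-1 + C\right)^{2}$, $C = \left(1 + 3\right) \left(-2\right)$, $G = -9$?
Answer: $-864$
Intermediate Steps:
$j = 15$ ($j = - 5 \left(\left(-3 - -1\right) - 1\right) = - 5 \left(\left(-3 + 1\right) - 1\right) = - 5 \left(-2 - 1\right) = \left(-5\right) \left(-3\right) = 15$)
$C = -8$ ($C = 4 \left(-2\right) = -8$)
$n = 81$ ($n = \left(-1 - 8\right)^{2} = \left(-9\right)^{2} = 81$)
$\left(n + j\right) G = \left(81 + 15\right) \left(-9\right) = 96 \left(-9\right) = -864$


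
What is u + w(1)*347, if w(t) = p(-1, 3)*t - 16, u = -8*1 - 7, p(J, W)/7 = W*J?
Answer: -12854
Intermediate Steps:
p(J, W) = 7*J*W (p(J, W) = 7*(W*J) = 7*(J*W) = 7*J*W)
u = -15 (u = -8 - 7 = -15)
w(t) = -16 - 21*t (w(t) = (7*(-1)*3)*t - 16 = -21*t - 16 = -16 - 21*t)
u + w(1)*347 = -15 + (-16 - 21*1)*347 = -15 + (-16 - 21)*347 = -15 - 37*347 = -15 - 12839 = -12854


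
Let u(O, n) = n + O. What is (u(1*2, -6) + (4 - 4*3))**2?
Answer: 144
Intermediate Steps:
u(O, n) = O + n
(u(1*2, -6) + (4 - 4*3))**2 = ((1*2 - 6) + (4 - 4*3))**2 = ((2 - 6) + (4 - 12))**2 = (-4 - 8)**2 = (-12)**2 = 144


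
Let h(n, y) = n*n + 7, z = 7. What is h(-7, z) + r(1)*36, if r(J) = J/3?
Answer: 68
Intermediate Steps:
h(n, y) = 7 + n² (h(n, y) = n² + 7 = 7 + n²)
r(J) = J/3 (r(J) = J*(⅓) = J/3)
h(-7, z) + r(1)*36 = (7 + (-7)²) + ((⅓)*1)*36 = (7 + 49) + (⅓)*36 = 56 + 12 = 68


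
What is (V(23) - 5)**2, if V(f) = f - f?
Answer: 25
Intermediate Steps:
V(f) = 0
(V(23) - 5)**2 = (0 - 5)**2 = (-5)**2 = 25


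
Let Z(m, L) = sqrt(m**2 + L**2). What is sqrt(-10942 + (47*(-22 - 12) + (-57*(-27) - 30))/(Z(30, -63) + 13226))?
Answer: sqrt(-144718981 - 32826*sqrt(541))/sqrt(13226 + 3*sqrt(541)) ≈ 104.6*I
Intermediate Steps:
Z(m, L) = sqrt(L**2 + m**2)
sqrt(-10942 + (47*(-22 - 12) + (-57*(-27) - 30))/(Z(30, -63) + 13226)) = sqrt(-10942 + (47*(-22 - 12) + (-57*(-27) - 30))/(sqrt((-63)**2 + 30**2) + 13226)) = sqrt(-10942 + (47*(-34) + (1539 - 30))/(sqrt(3969 + 900) + 13226)) = sqrt(-10942 + (-1598 + 1509)/(sqrt(4869) + 13226)) = sqrt(-10942 - 89/(3*sqrt(541) + 13226)) = sqrt(-10942 - 89/(13226 + 3*sqrt(541)))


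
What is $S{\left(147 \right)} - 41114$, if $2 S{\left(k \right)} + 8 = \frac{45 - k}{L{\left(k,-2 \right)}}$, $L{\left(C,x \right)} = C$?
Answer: $- \frac{2014799}{49} \approx -41118.0$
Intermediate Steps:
$S{\left(k \right)} = -4 + \frac{45 - k}{2 k}$ ($S{\left(k \right)} = -4 + \frac{\left(45 - k\right) \frac{1}{k}}{2} = -4 + \frac{\frac{1}{k} \left(45 - k\right)}{2} = -4 + \frac{45 - k}{2 k}$)
$S{\left(147 \right)} - 41114 = \frac{9 \left(5 - 147\right)}{2 \cdot 147} - 41114 = \frac{9}{2} \cdot \frac{1}{147} \left(5 - 147\right) - 41114 = \frac{9}{2} \cdot \frac{1}{147} \left(-142\right) - 41114 = - \frac{213}{49} - 41114 = - \frac{2014799}{49}$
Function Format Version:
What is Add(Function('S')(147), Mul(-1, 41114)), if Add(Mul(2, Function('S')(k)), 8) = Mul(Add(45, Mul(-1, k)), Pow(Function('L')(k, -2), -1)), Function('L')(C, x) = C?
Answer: Rational(-2014799, 49) ≈ -41118.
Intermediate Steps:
Function('S')(k) = Add(-4, Mul(Rational(1, 2), Pow(k, -1), Add(45, Mul(-1, k)))) (Function('S')(k) = Add(-4, Mul(Rational(1, 2), Mul(Add(45, Mul(-1, k)), Pow(k, -1)))) = Add(-4, Mul(Rational(1, 2), Mul(Pow(k, -1), Add(45, Mul(-1, k))))) = Add(-4, Mul(Rational(1, 2), Pow(k, -1), Add(45, Mul(-1, k)))))
Add(Function('S')(147), Mul(-1, 41114)) = Add(Mul(Rational(9, 2), Pow(147, -1), Add(5, Mul(-1, 147))), Mul(-1, 41114)) = Add(Mul(Rational(9, 2), Rational(1, 147), Add(5, -147)), -41114) = Add(Mul(Rational(9, 2), Rational(1, 147), -142), -41114) = Add(Rational(-213, 49), -41114) = Rational(-2014799, 49)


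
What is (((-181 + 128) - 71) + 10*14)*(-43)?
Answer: -688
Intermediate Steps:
(((-181 + 128) - 71) + 10*14)*(-43) = ((-53 - 71) + 140)*(-43) = (-124 + 140)*(-43) = 16*(-43) = -688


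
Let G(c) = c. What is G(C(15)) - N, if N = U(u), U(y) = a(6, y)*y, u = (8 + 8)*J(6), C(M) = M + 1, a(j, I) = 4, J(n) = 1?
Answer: -48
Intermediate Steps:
C(M) = 1 + M
u = 16 (u = (8 + 8)*1 = 16*1 = 16)
U(y) = 4*y
N = 64 (N = 4*16 = 64)
G(C(15)) - N = (1 + 15) - 1*64 = 16 - 64 = -48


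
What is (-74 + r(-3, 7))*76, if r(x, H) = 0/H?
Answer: -5624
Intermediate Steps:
r(x, H) = 0
(-74 + r(-3, 7))*76 = (-74 + 0)*76 = -74*76 = -5624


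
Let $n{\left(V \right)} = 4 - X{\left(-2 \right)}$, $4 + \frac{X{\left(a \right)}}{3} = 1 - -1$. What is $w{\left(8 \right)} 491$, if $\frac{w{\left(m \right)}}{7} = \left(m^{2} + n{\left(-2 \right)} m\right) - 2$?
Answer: $488054$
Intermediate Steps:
$X{\left(a \right)} = -6$ ($X{\left(a \right)} = -12 + 3 \left(1 - -1\right) = -12 + 3 \left(1 + 1\right) = -12 + 3 \cdot 2 = -12 + 6 = -6$)
$n{\left(V \right)} = 10$ ($n{\left(V \right)} = 4 - -6 = 4 + 6 = 10$)
$w{\left(m \right)} = -14 + 7 m^{2} + 70 m$ ($w{\left(m \right)} = 7 \left(\left(m^{2} + 10 m\right) - 2\right) = 7 \left(-2 + m^{2} + 10 m\right) = -14 + 7 m^{2} + 70 m$)
$w{\left(8 \right)} 491 = \left(-14 + 7 \cdot 8^{2} + 70 \cdot 8\right) 491 = \left(-14 + 7 \cdot 64 + 560\right) 491 = \left(-14 + 448 + 560\right) 491 = 994 \cdot 491 = 488054$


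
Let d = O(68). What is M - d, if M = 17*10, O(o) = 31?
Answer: 139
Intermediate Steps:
d = 31
M = 170
M - d = 170 - 1*31 = 170 - 31 = 139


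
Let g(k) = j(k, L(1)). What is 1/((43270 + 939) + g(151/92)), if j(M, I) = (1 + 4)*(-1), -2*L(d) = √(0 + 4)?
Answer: 1/44204 ≈ 2.2622e-5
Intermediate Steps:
L(d) = -1 (L(d) = -√(0 + 4)/2 = -√4/2 = -½*2 = -1)
j(M, I) = -5 (j(M, I) = 5*(-1) = -5)
g(k) = -5
1/((43270 + 939) + g(151/92)) = 1/((43270 + 939) - 5) = 1/(44209 - 5) = 1/44204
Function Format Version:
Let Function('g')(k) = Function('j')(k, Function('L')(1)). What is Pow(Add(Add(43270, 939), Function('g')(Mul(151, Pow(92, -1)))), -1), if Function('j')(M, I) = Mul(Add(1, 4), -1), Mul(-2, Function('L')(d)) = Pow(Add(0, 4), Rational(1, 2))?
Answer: Rational(1, 44204) ≈ 2.2622e-5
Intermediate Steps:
Function('L')(d) = -1 (Function('L')(d) = Mul(Rational(-1, 2), Pow(Add(0, 4), Rational(1, 2))) = Mul(Rational(-1, 2), Pow(4, Rational(1, 2))) = Mul(Rational(-1, 2), 2) = -1)
Function('j')(M, I) = -5 (Function('j')(M, I) = Mul(5, -1) = -5)
Function('g')(k) = -5
Pow(Add(Add(43270, 939), Function('g')(Mul(151, Pow(92, -1)))), -1) = Pow(Add(Add(43270, 939), -5), -1) = Pow(Add(44209, -5), -1) = Pow(44204, -1) = Rational(1, 44204)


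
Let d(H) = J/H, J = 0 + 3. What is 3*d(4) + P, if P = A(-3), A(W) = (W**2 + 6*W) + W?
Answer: -39/4 ≈ -9.7500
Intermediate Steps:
A(W) = W**2 + 7*W
J = 3
P = -12 (P = -3*(7 - 3) = -3*4 = -12)
d(H) = 3/H
3*d(4) + P = 3*(3/4) - 12 = 9/4 - 12 = -39/4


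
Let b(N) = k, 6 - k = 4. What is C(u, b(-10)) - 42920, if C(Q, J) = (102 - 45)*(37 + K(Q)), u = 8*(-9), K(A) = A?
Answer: -44915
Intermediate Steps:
k = 2 (k = 6 - 1*4 = 6 - 4 = 2)
b(N) = 2
u = -72
C(Q, J) = 2109 + 57*Q (C(Q, J) = (102 - 45)*(37 + Q) = 57*(37 + Q) = 2109 + 57*Q)
C(u, b(-10)) - 42920 = (2109 + 57*(-72)) - 42920 = (2109 - 4104) - 42920 = -1995 - 42920 = -44915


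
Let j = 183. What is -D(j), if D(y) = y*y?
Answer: -33489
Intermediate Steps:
D(y) = y²
-D(j) = -1*183² = -1*33489 = -33489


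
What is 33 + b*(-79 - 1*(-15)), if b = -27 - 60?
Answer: 5601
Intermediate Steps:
b = -87
33 + b*(-79 - 1*(-15)) = 33 - 87*(-79 - 1*(-15)) = 33 - 87*(-79 + 15) = 33 - 87*(-64) = 33 + 5568 = 5601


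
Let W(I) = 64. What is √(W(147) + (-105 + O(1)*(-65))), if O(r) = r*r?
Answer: I*√106 ≈ 10.296*I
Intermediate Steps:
O(r) = r²
√(W(147) + (-105 + O(1)*(-65))) = √(64 + (-105 + 1²*(-65))) = √(64 + (-105 + 1*(-65))) = √(64 + (-105 - 65)) = √(64 - 170) = √(-106) = I*√106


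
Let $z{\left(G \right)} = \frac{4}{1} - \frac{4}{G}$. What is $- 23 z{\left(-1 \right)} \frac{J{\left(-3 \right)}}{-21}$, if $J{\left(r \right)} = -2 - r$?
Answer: $\frac{184}{21} \approx 8.7619$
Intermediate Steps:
$z{\left(G \right)} = 4 - \frac{4}{G}$ ($z{\left(G \right)} = 4 \cdot 1 - \frac{4}{G} = 4 - \frac{4}{G}$)
$- 23 z{\left(-1 \right)} \frac{J{\left(-3 \right)}}{-21} = - 23 \left(4 - \frac{4}{-1}\right) \frac{-2 - -3}{-21} = - 23 \left(4 - -4\right) \left(-2 + 3\right) \left(- \frac{1}{21}\right) = - 23 \left(4 + 4\right) 1 \left(- \frac{1}{21}\right) = \left(-23\right) 8 \left(- \frac{1}{21}\right) = \left(-184\right) \left(- \frac{1}{21}\right) = \frac{184}{21}$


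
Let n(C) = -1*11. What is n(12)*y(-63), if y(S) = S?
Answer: 693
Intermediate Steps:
n(C) = -11
n(12)*y(-63) = -11*(-63) = 693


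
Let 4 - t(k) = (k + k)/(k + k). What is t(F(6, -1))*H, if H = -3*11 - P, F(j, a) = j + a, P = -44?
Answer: 33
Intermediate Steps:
F(j, a) = a + j
t(k) = 3 (t(k) = 4 - (k + k)/(k + k) = 4 - 2*k/(2*k) = 4 - 2*k*1/(2*k) = 4 - 1*1 = 4 - 1 = 3)
H = 11 (H = -3*11 - 1*(-44) = -33 + 44 = 11)
t(F(6, -1))*H = 3*11 = 33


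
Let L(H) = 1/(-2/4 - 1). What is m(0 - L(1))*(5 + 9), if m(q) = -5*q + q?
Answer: -112/3 ≈ -37.333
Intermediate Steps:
L(H) = -2/3 (L(H) = 1/(-2*1/4 - 1) = 1/(-1/2 - 1) = 1/(-3/2) = -2/3)
m(q) = -4*q
m(0 - L(1))*(5 + 9) = (-4*(0 - 1*(-2/3)))*(5 + 9) = -4*(0 + 2/3)*14 = -4*2/3*14 = -8/3*14 = -112/3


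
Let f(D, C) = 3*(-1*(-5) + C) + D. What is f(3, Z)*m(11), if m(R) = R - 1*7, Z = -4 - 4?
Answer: -24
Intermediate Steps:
Z = -8
f(D, C) = 15 + D + 3*C (f(D, C) = 3*(5 + C) + D = (15 + 3*C) + D = 15 + D + 3*C)
m(R) = -7 + R (m(R) = R - 7 = -7 + R)
f(3, Z)*m(11) = (15 + 3 + 3*(-8))*(-7 + 11) = (15 + 3 - 24)*4 = -6*4 = -24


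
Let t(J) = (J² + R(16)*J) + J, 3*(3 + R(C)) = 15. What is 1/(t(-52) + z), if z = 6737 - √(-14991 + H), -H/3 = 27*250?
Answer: I/(√35241 + 9285*I) ≈ 0.00010766 + 2.1766e-6*I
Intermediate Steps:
H = -20250 (H = -81*250 = -3*6750 = -20250)
R(C) = 2 (R(C) = -3 + (⅓)*15 = -3 + 5 = 2)
t(J) = J² + 3*J (t(J) = (J² + 2*J) + J = J² + 3*J)
z = 6737 - I*√35241 (z = 6737 - √(-14991 - 20250) = 6737 - √(-35241) = 6737 - I*√35241 ≈ 6737.0 - 187.73*I)
1/(t(-52) + z) = 1/(-52*(3 - 52) + (6737 - I*√35241)) = 1/(-52*(-49) + (6737 - I*√35241)) = 1/(2548 + (6737 - I*√35241)) = 1/(9285 - I*√35241)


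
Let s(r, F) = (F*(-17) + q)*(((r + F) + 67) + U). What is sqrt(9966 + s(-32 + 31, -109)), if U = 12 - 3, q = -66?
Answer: 2*I*sqrt(12698) ≈ 225.37*I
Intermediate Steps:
U = 9
s(r, F) = (-66 - 17*F)*(76 + F + r) (s(r, F) = (F*(-17) - 66)*(((r + F) + 67) + 9) = (-17*F - 66)*(((F + r) + 67) + 9) = (-66 - 17*F)*((67 + F + r) + 9) = (-66 - 17*F)*(76 + F + r))
sqrt(9966 + s(-32 + 31, -109)) = sqrt(9966 + (-5016 - 1358*(-109) - 66*(-32 + 31) - 17*(-109)**2 - 17*(-109)*(-32 + 31))) = sqrt(9966 + (-5016 + 148022 - 66*(-1) - 17*11881 - 17*(-109)*(-1))) = sqrt(9966 + (-5016 + 148022 + 66 - 201977 - 1853)) = sqrt(9966 - 60758) = sqrt(-50792) = 2*I*sqrt(12698)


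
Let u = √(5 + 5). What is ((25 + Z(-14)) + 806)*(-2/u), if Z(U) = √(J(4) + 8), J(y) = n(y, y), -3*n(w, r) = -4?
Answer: √10*(-2493 - 2*√21)/15 ≈ -527.50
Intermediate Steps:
n(w, r) = 4/3 (n(w, r) = -⅓*(-4) = 4/3)
J(y) = 4/3
Z(U) = 2*√21/3 (Z(U) = √(4/3 + 8) = √(28/3) = 2*√21/3)
u = √10 ≈ 3.1623
((25 + Z(-14)) + 806)*(-2/u) = ((25 + 2*√21/3) + 806)*(-2*√10/10) = (831 + 2*√21/3)*(-√10/5) = -√10*(831 + 2*√21/3)/5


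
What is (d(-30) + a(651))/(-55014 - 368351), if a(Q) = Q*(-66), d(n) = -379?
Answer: 8669/84673 ≈ 0.10238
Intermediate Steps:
a(Q) = -66*Q
(d(-30) + a(651))/(-55014 - 368351) = (-379 - 66*651)/(-55014 - 368351) = (-379 - 42966)/(-423365) = -43345*(-1/423365) = 8669/84673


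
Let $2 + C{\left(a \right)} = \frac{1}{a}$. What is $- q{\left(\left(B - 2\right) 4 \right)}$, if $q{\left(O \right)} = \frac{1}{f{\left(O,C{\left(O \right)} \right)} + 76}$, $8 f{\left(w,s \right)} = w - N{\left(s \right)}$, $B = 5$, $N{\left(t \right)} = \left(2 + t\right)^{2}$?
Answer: $- \frac{1152}{89279} \approx -0.012903$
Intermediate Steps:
$C{\left(a \right)} = -2 + \frac{1}{a}$
$f{\left(w,s \right)} = - \frac{\left(2 + s\right)^{2}}{8} + \frac{w}{8}$ ($f{\left(w,s \right)} = \frac{w - \left(2 + s\right)^{2}}{8} = - \frac{\left(2 + s\right)^{2}}{8} + \frac{w}{8}$)
$q{\left(O \right)} = \frac{1}{76 - \frac{1}{8 O^{2}} + \frac{O}{8}}$ ($q{\left(O \right)} = \frac{1}{\left(- \frac{\left(2 - \left(2 - \frac{1}{O}\right)\right)^{2}}{8} + \frac{O}{8}\right) + 76} = \frac{1}{\left(- \frac{\left(\frac{1}{O}\right)^{2}}{8} + \frac{O}{8}\right) + 76} = \frac{1}{\left(- \frac{1}{8 O^{2}} + \frac{O}{8}\right) + 76} = \frac{1}{76 - \frac{1}{8 O^{2}} + \frac{O}{8}}$)
$- q{\left(\left(B - 2\right) 4 \right)} = - \frac{8 \left(\left(5 - 2\right) 4\right)^{2}}{-1 + \left(\left(5 - 2\right) 4\right)^{2} \left(608 + \left(5 - 2\right) 4\right)} = - \frac{8 \left(3 \cdot 4\right)^{2}}{-1 + \left(3 \cdot 4\right)^{2} \left(608 + 3 \cdot 4\right)} = - \frac{8 \cdot 12^{2}}{-1 + 12^{2} \left(608 + 12\right)} = - \frac{8 \cdot 144}{-1 + 144 \cdot 620} = - \frac{8 \cdot 144}{-1 + 89280} = - \frac{8 \cdot 144}{89279} = \left(-1\right) \frac{1152}{89279} = - \frac{1152}{89279}$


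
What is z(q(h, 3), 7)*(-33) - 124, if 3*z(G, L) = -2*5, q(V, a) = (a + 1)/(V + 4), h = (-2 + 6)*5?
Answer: -14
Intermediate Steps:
h = 20 (h = 4*5 = 20)
q(V, a) = (1 + a)/(4 + V)
z(G, L) = -10/3 (z(G, L) = (-2*5)/3 = (⅓)*(-10) = -10/3)
z(q(h, 3), 7)*(-33) - 124 = -10/3*(-33) - 124 = 110 - 124 = -14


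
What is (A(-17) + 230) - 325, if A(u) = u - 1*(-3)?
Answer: -109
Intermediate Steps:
A(u) = 3 + u (A(u) = u + 3 = 3 + u)
(A(-17) + 230) - 325 = ((3 - 17) + 230) - 325 = (-14 + 230) - 325 = 216 - 325 = -109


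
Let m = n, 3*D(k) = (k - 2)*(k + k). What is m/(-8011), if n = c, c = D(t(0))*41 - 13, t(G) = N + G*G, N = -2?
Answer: -617/24033 ≈ -0.025673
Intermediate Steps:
t(G) = -2 + G**2 (t(G) = -2 + G*G = -2 + G**2)
D(k) = 2*k*(-2 + k)/3 (D(k) = ((k - 2)*(k + k))/3 = ((-2 + k)*(2*k))/3 = (2*k*(-2 + k))/3 = 2*k*(-2 + k)/3)
c = 617/3 (c = (2*(-2 + 0**2)*(-2 + (-2 + 0**2))/3)*41 - 13 = (2*(-2 + 0)*(-2 + (-2 + 0))/3)*41 - 13 = ((2/3)*(-2)*(-2 - 2))*41 - 13 = ((2/3)*(-2)*(-4))*41 - 13 = (16/3)*41 - 13 = 656/3 - 13 = 617/3 ≈ 205.67)
n = 617/3 ≈ 205.67
m = 617/3 ≈ 205.67
m/(-8011) = (617/3)/(-8011) = (617/3)*(-1/8011) = -617/24033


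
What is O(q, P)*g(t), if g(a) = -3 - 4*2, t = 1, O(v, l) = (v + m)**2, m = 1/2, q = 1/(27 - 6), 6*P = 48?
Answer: -5819/1764 ≈ -3.2988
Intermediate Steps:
P = 8 (P = (1/6)*48 = 8)
q = 1/21 ≈ 0.047619
m = 1/2 ≈ 0.50000
O(v, l) = (1/2 + v)**2 (O(v, l) = (v + 1/2)**2 = (1/2 + v)**2)
g(a) = -11 (g(a) = -3 - 8 = -11)
O(q, P)*g(t) = ((1 + 2*(1/21))**2/4)*(-11) = ((1 + 2/21)**2/4)*(-11) = ((23/21)**2/4)*(-11) = ((1/4)*(529/441))*(-11) = (529/1764)*(-11) = -5819/1764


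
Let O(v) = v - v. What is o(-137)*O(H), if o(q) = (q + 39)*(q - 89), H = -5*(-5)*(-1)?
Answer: 0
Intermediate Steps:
H = -25 (H = 25*(-1) = -25)
O(v) = 0
o(q) = (-89 + q)*(39 + q) (o(q) = (39 + q)*(-89 + q) = (-89 + q)*(39 + q))
o(-137)*O(H) = (-3471 + (-137)² - 50*(-137))*0 = (-3471 + 18769 + 6850)*0 = 22148*0 = 0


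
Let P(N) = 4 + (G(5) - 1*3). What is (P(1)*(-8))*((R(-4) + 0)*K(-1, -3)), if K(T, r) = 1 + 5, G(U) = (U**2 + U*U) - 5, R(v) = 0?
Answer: 0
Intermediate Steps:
G(U) = -5 + 2*U**2 (G(U) = (U**2 + U**2) - 5 = 2*U**2 - 5 = -5 + 2*U**2)
K(T, r) = 6
P(N) = 46 (P(N) = 4 + ((-5 + 2*5**2) - 1*3) = 4 + ((-5 + 2*25) - 3) = 4 + ((-5 + 50) - 3) = 4 + (45 - 3) = 4 + 42 = 46)
(P(1)*(-8))*((R(-4) + 0)*K(-1, -3)) = (46*(-8))*((0 + 0)*6) = -0*6 = -368*0 = 0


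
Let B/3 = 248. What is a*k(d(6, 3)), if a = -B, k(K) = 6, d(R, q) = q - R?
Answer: -4464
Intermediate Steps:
B = 744 (B = 3*248 = 744)
a = -744 (a = -1*744 = -744)
a*k(d(6, 3)) = -744*6 = -4464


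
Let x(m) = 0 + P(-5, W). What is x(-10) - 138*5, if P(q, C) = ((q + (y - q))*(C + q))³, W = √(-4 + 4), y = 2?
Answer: -1690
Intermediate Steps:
W = 0 (W = √0 = 0)
P(q, C) = (2*C + 2*q)³ (P(q, C) = ((q + (2 - q))*(C + q))³ = (2*(C + q))³ = (2*C + 2*q)³)
x(m) = -1000 (x(m) = 0 + 8*(0 - 5)³ = 0 + 8*(-5)³ = 0 + 8*(-125) = 0 - 1000 = -1000)
x(-10) - 138*5 = -1000 - 138*5 = -1000 - 690 = -1690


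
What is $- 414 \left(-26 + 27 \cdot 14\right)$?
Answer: $-145728$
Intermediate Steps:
$- 414 \left(-26 + 27 \cdot 14\right) = - 414 \left(-26 + 378\right) = \left(-414\right) 352 = -145728$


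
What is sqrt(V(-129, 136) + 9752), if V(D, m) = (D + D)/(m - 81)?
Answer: sqrt(29485610)/55 ≈ 98.729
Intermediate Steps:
V(D, m) = 2*D/(-81 + m) (V(D, m) = (2*D)/(-81 + m) = 2*D/(-81 + m))
sqrt(V(-129, 136) + 9752) = sqrt(2*(-129)/(-81 + 136) + 9752) = sqrt(2*(-129)/55 + 9752) = sqrt(2*(-129)*(1/55) + 9752) = sqrt(-258/55 + 9752) = sqrt(536102/55) = sqrt(29485610)/55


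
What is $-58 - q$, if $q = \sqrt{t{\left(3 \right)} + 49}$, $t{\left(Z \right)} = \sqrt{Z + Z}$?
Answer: $-58 - \sqrt{49 + \sqrt{6}} \approx -65.173$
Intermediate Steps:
$t{\left(Z \right)} = \sqrt{2} \sqrt{Z}$ ($t{\left(Z \right)} = \sqrt{2 Z} = \sqrt{2} \sqrt{Z}$)
$q = \sqrt{49 + \sqrt{6}}$ ($q = \sqrt{\sqrt{2} \sqrt{3} + 49} = \sqrt{\sqrt{6} + 49} = \sqrt{49 + \sqrt{6}} \approx 7.1728$)
$-58 - q = -58 - \sqrt{49 + \sqrt{6}}$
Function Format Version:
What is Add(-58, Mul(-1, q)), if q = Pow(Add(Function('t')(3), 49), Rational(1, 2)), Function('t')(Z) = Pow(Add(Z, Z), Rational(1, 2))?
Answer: Add(-58, Mul(-1, Pow(Add(49, Pow(6, Rational(1, 2))), Rational(1, 2)))) ≈ -65.173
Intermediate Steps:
Function('t')(Z) = Mul(Pow(2, Rational(1, 2)), Pow(Z, Rational(1, 2))) (Function('t')(Z) = Pow(Mul(2, Z), Rational(1, 2)) = Mul(Pow(2, Rational(1, 2)), Pow(Z, Rational(1, 2))))
q = Pow(Add(49, Pow(6, Rational(1, 2))), Rational(1, 2)) (q = Pow(Add(Mul(Pow(2, Rational(1, 2)), Pow(3, Rational(1, 2))), 49), Rational(1, 2)) = Pow(Add(Pow(6, Rational(1, 2)), 49), Rational(1, 2)) = Pow(Add(49, Pow(6, Rational(1, 2))), Rational(1, 2)) ≈ 7.1728)
Add(-58, Mul(-1, q)) = Add(-58, Mul(-1, Pow(Add(49, Pow(6, Rational(1, 2))), Rational(1, 2))))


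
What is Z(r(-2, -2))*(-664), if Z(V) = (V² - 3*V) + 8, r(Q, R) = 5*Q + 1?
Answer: -77024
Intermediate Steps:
r(Q, R) = 1 + 5*Q
Z(V) = 8 + V² - 3*V
Z(r(-2, -2))*(-664) = (8 + (1 + 5*(-2))² - 3*(1 + 5*(-2)))*(-664) = (8 + (1 - 10)² - 3*(1 - 10))*(-664) = (8 + (-9)² - 3*(-9))*(-664) = (8 + 81 + 27)*(-664) = 116*(-664) = -77024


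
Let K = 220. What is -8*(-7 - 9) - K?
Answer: -92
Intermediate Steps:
-8*(-7 - 9) - K = -8*(-7 - 9) - 1*220 = -8*(-16) - 220 = 128 - 220 = -92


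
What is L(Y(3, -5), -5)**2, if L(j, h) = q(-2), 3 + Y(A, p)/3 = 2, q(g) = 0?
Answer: 0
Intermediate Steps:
Y(A, p) = -3 (Y(A, p) = -9 + 3*2 = -9 + 6 = -3)
L(j, h) = 0
L(Y(3, -5), -5)**2 = 0**2 = 0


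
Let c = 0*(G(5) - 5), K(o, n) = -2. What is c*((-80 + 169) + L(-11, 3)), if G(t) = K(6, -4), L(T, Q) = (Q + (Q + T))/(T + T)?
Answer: 0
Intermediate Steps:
L(T, Q) = (T + 2*Q)/(2*T) (L(T, Q) = (T + 2*Q)/((2*T)) = (T + 2*Q)*(1/(2*T)) = (T + 2*Q)/(2*T))
G(t) = -2
c = 0 (c = 0*(-2 - 5) = 0*(-7) = 0)
c*((-80 + 169) + L(-11, 3)) = 0*((-80 + 169) + (3 + (½)*(-11))/(-11)) = 0*(89 - (3 - 11/2)/11) = 0*(89 - 1/11*(-5/2)) = 0*(89 + 5/22) = 0*(1963/22) = 0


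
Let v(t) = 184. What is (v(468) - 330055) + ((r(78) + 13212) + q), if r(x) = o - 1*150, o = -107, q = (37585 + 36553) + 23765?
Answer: -219013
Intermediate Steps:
q = 97903 (q = 74138 + 23765 = 97903)
r(x) = -257 (r(x) = -107 - 1*150 = -107 - 150 = -257)
(v(468) - 330055) + ((r(78) + 13212) + q) = (184 - 330055) + ((-257 + 13212) + 97903) = -329871 + (12955 + 97903) = -329871 + 110858 = -219013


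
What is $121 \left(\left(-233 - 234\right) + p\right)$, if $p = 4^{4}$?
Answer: $-25531$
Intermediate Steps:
$p = 256$
$121 \left(\left(-233 - 234\right) + p\right) = 121 \left(\left(-233 - 234\right) + 256\right) = 121 \left(-467 + 256\right) = 121 \left(-211\right) = -25531$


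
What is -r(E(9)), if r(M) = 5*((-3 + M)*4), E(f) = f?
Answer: -120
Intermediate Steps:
r(M) = -60 + 20*M (r(M) = 5*(-12 + 4*M) = -60 + 20*M)
-r(E(9)) = -(-60 + 20*9) = -(-60 + 180) = -1*120 = -120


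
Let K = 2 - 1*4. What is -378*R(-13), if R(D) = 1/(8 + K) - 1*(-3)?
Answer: -1197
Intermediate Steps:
K = -2 (K = 2 - 4 = -2)
R(D) = 19/6 (R(D) = 1/(8 - 2) - 1*(-3) = 1/6 + 3 = ⅙ + 3 = 19/6)
-378*R(-13) = -378*19/6 = -1197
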